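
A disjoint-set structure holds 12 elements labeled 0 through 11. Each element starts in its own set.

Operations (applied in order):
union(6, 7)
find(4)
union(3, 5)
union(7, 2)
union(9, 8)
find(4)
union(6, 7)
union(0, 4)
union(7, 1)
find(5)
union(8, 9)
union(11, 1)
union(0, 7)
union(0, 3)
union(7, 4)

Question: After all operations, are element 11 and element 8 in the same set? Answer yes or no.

Step 1: union(6, 7) -> merged; set of 6 now {6, 7}
Step 2: find(4) -> no change; set of 4 is {4}
Step 3: union(3, 5) -> merged; set of 3 now {3, 5}
Step 4: union(7, 2) -> merged; set of 7 now {2, 6, 7}
Step 5: union(9, 8) -> merged; set of 9 now {8, 9}
Step 6: find(4) -> no change; set of 4 is {4}
Step 7: union(6, 7) -> already same set; set of 6 now {2, 6, 7}
Step 8: union(0, 4) -> merged; set of 0 now {0, 4}
Step 9: union(7, 1) -> merged; set of 7 now {1, 2, 6, 7}
Step 10: find(5) -> no change; set of 5 is {3, 5}
Step 11: union(8, 9) -> already same set; set of 8 now {8, 9}
Step 12: union(11, 1) -> merged; set of 11 now {1, 2, 6, 7, 11}
Step 13: union(0, 7) -> merged; set of 0 now {0, 1, 2, 4, 6, 7, 11}
Step 14: union(0, 3) -> merged; set of 0 now {0, 1, 2, 3, 4, 5, 6, 7, 11}
Step 15: union(7, 4) -> already same set; set of 7 now {0, 1, 2, 3, 4, 5, 6, 7, 11}
Set of 11: {0, 1, 2, 3, 4, 5, 6, 7, 11}; 8 is not a member.

Answer: no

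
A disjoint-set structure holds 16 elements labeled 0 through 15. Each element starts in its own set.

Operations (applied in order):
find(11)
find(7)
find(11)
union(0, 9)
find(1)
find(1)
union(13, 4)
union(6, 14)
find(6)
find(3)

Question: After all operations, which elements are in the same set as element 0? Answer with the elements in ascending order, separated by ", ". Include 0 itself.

Answer: 0, 9

Derivation:
Step 1: find(11) -> no change; set of 11 is {11}
Step 2: find(7) -> no change; set of 7 is {7}
Step 3: find(11) -> no change; set of 11 is {11}
Step 4: union(0, 9) -> merged; set of 0 now {0, 9}
Step 5: find(1) -> no change; set of 1 is {1}
Step 6: find(1) -> no change; set of 1 is {1}
Step 7: union(13, 4) -> merged; set of 13 now {4, 13}
Step 8: union(6, 14) -> merged; set of 6 now {6, 14}
Step 9: find(6) -> no change; set of 6 is {6, 14}
Step 10: find(3) -> no change; set of 3 is {3}
Component of 0: {0, 9}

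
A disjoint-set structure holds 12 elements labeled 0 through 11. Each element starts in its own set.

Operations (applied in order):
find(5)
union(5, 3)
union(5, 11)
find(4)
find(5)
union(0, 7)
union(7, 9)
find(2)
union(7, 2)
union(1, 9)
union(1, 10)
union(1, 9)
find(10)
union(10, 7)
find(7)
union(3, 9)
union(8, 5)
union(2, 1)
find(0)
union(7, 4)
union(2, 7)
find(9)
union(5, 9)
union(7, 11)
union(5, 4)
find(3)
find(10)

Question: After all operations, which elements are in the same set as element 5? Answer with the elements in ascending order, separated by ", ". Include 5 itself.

Answer: 0, 1, 2, 3, 4, 5, 7, 8, 9, 10, 11

Derivation:
Step 1: find(5) -> no change; set of 5 is {5}
Step 2: union(5, 3) -> merged; set of 5 now {3, 5}
Step 3: union(5, 11) -> merged; set of 5 now {3, 5, 11}
Step 4: find(4) -> no change; set of 4 is {4}
Step 5: find(5) -> no change; set of 5 is {3, 5, 11}
Step 6: union(0, 7) -> merged; set of 0 now {0, 7}
Step 7: union(7, 9) -> merged; set of 7 now {0, 7, 9}
Step 8: find(2) -> no change; set of 2 is {2}
Step 9: union(7, 2) -> merged; set of 7 now {0, 2, 7, 9}
Step 10: union(1, 9) -> merged; set of 1 now {0, 1, 2, 7, 9}
Step 11: union(1, 10) -> merged; set of 1 now {0, 1, 2, 7, 9, 10}
Step 12: union(1, 9) -> already same set; set of 1 now {0, 1, 2, 7, 9, 10}
Step 13: find(10) -> no change; set of 10 is {0, 1, 2, 7, 9, 10}
Step 14: union(10, 7) -> already same set; set of 10 now {0, 1, 2, 7, 9, 10}
Step 15: find(7) -> no change; set of 7 is {0, 1, 2, 7, 9, 10}
Step 16: union(3, 9) -> merged; set of 3 now {0, 1, 2, 3, 5, 7, 9, 10, 11}
Step 17: union(8, 5) -> merged; set of 8 now {0, 1, 2, 3, 5, 7, 8, 9, 10, 11}
Step 18: union(2, 1) -> already same set; set of 2 now {0, 1, 2, 3, 5, 7, 8, 9, 10, 11}
Step 19: find(0) -> no change; set of 0 is {0, 1, 2, 3, 5, 7, 8, 9, 10, 11}
Step 20: union(7, 4) -> merged; set of 7 now {0, 1, 2, 3, 4, 5, 7, 8, 9, 10, 11}
Step 21: union(2, 7) -> already same set; set of 2 now {0, 1, 2, 3, 4, 5, 7, 8, 9, 10, 11}
Step 22: find(9) -> no change; set of 9 is {0, 1, 2, 3, 4, 5, 7, 8, 9, 10, 11}
Step 23: union(5, 9) -> already same set; set of 5 now {0, 1, 2, 3, 4, 5, 7, 8, 9, 10, 11}
Step 24: union(7, 11) -> already same set; set of 7 now {0, 1, 2, 3, 4, 5, 7, 8, 9, 10, 11}
Step 25: union(5, 4) -> already same set; set of 5 now {0, 1, 2, 3, 4, 5, 7, 8, 9, 10, 11}
Step 26: find(3) -> no change; set of 3 is {0, 1, 2, 3, 4, 5, 7, 8, 9, 10, 11}
Step 27: find(10) -> no change; set of 10 is {0, 1, 2, 3, 4, 5, 7, 8, 9, 10, 11}
Component of 5: {0, 1, 2, 3, 4, 5, 7, 8, 9, 10, 11}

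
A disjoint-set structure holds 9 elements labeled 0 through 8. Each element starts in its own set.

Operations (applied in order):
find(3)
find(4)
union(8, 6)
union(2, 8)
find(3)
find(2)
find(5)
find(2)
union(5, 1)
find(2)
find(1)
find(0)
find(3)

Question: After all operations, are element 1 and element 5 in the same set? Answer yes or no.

Step 1: find(3) -> no change; set of 3 is {3}
Step 2: find(4) -> no change; set of 4 is {4}
Step 3: union(8, 6) -> merged; set of 8 now {6, 8}
Step 4: union(2, 8) -> merged; set of 2 now {2, 6, 8}
Step 5: find(3) -> no change; set of 3 is {3}
Step 6: find(2) -> no change; set of 2 is {2, 6, 8}
Step 7: find(5) -> no change; set of 5 is {5}
Step 8: find(2) -> no change; set of 2 is {2, 6, 8}
Step 9: union(5, 1) -> merged; set of 5 now {1, 5}
Step 10: find(2) -> no change; set of 2 is {2, 6, 8}
Step 11: find(1) -> no change; set of 1 is {1, 5}
Step 12: find(0) -> no change; set of 0 is {0}
Step 13: find(3) -> no change; set of 3 is {3}
Set of 1: {1, 5}; 5 is a member.

Answer: yes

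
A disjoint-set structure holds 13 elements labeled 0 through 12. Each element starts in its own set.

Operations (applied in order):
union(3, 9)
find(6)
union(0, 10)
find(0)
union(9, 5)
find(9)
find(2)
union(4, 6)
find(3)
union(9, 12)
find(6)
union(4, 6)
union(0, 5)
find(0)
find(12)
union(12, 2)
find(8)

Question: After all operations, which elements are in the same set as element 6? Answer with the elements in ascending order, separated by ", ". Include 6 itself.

Step 1: union(3, 9) -> merged; set of 3 now {3, 9}
Step 2: find(6) -> no change; set of 6 is {6}
Step 3: union(0, 10) -> merged; set of 0 now {0, 10}
Step 4: find(0) -> no change; set of 0 is {0, 10}
Step 5: union(9, 5) -> merged; set of 9 now {3, 5, 9}
Step 6: find(9) -> no change; set of 9 is {3, 5, 9}
Step 7: find(2) -> no change; set of 2 is {2}
Step 8: union(4, 6) -> merged; set of 4 now {4, 6}
Step 9: find(3) -> no change; set of 3 is {3, 5, 9}
Step 10: union(9, 12) -> merged; set of 9 now {3, 5, 9, 12}
Step 11: find(6) -> no change; set of 6 is {4, 6}
Step 12: union(4, 6) -> already same set; set of 4 now {4, 6}
Step 13: union(0, 5) -> merged; set of 0 now {0, 3, 5, 9, 10, 12}
Step 14: find(0) -> no change; set of 0 is {0, 3, 5, 9, 10, 12}
Step 15: find(12) -> no change; set of 12 is {0, 3, 5, 9, 10, 12}
Step 16: union(12, 2) -> merged; set of 12 now {0, 2, 3, 5, 9, 10, 12}
Step 17: find(8) -> no change; set of 8 is {8}
Component of 6: {4, 6}

Answer: 4, 6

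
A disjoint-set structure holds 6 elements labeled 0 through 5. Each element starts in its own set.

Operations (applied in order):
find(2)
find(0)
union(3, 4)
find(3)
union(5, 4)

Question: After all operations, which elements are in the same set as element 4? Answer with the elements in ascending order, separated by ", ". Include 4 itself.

Answer: 3, 4, 5

Derivation:
Step 1: find(2) -> no change; set of 2 is {2}
Step 2: find(0) -> no change; set of 0 is {0}
Step 3: union(3, 4) -> merged; set of 3 now {3, 4}
Step 4: find(3) -> no change; set of 3 is {3, 4}
Step 5: union(5, 4) -> merged; set of 5 now {3, 4, 5}
Component of 4: {3, 4, 5}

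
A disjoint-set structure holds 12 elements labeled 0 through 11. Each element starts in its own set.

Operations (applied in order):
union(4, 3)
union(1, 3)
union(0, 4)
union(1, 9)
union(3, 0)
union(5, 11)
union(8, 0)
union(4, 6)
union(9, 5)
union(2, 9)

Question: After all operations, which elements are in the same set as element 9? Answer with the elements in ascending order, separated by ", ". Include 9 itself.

Answer: 0, 1, 2, 3, 4, 5, 6, 8, 9, 11

Derivation:
Step 1: union(4, 3) -> merged; set of 4 now {3, 4}
Step 2: union(1, 3) -> merged; set of 1 now {1, 3, 4}
Step 3: union(0, 4) -> merged; set of 0 now {0, 1, 3, 4}
Step 4: union(1, 9) -> merged; set of 1 now {0, 1, 3, 4, 9}
Step 5: union(3, 0) -> already same set; set of 3 now {0, 1, 3, 4, 9}
Step 6: union(5, 11) -> merged; set of 5 now {5, 11}
Step 7: union(8, 0) -> merged; set of 8 now {0, 1, 3, 4, 8, 9}
Step 8: union(4, 6) -> merged; set of 4 now {0, 1, 3, 4, 6, 8, 9}
Step 9: union(9, 5) -> merged; set of 9 now {0, 1, 3, 4, 5, 6, 8, 9, 11}
Step 10: union(2, 9) -> merged; set of 2 now {0, 1, 2, 3, 4, 5, 6, 8, 9, 11}
Component of 9: {0, 1, 2, 3, 4, 5, 6, 8, 9, 11}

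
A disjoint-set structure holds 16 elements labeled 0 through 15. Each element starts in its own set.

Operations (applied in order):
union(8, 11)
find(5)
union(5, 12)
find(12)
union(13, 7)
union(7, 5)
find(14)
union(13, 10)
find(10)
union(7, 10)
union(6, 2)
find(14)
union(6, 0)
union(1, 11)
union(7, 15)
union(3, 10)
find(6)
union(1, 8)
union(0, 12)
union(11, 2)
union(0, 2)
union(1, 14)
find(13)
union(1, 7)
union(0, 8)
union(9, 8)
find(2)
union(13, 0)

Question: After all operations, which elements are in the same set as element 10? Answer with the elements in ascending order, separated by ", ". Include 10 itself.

Step 1: union(8, 11) -> merged; set of 8 now {8, 11}
Step 2: find(5) -> no change; set of 5 is {5}
Step 3: union(5, 12) -> merged; set of 5 now {5, 12}
Step 4: find(12) -> no change; set of 12 is {5, 12}
Step 5: union(13, 7) -> merged; set of 13 now {7, 13}
Step 6: union(7, 5) -> merged; set of 7 now {5, 7, 12, 13}
Step 7: find(14) -> no change; set of 14 is {14}
Step 8: union(13, 10) -> merged; set of 13 now {5, 7, 10, 12, 13}
Step 9: find(10) -> no change; set of 10 is {5, 7, 10, 12, 13}
Step 10: union(7, 10) -> already same set; set of 7 now {5, 7, 10, 12, 13}
Step 11: union(6, 2) -> merged; set of 6 now {2, 6}
Step 12: find(14) -> no change; set of 14 is {14}
Step 13: union(6, 0) -> merged; set of 6 now {0, 2, 6}
Step 14: union(1, 11) -> merged; set of 1 now {1, 8, 11}
Step 15: union(7, 15) -> merged; set of 7 now {5, 7, 10, 12, 13, 15}
Step 16: union(3, 10) -> merged; set of 3 now {3, 5, 7, 10, 12, 13, 15}
Step 17: find(6) -> no change; set of 6 is {0, 2, 6}
Step 18: union(1, 8) -> already same set; set of 1 now {1, 8, 11}
Step 19: union(0, 12) -> merged; set of 0 now {0, 2, 3, 5, 6, 7, 10, 12, 13, 15}
Step 20: union(11, 2) -> merged; set of 11 now {0, 1, 2, 3, 5, 6, 7, 8, 10, 11, 12, 13, 15}
Step 21: union(0, 2) -> already same set; set of 0 now {0, 1, 2, 3, 5, 6, 7, 8, 10, 11, 12, 13, 15}
Step 22: union(1, 14) -> merged; set of 1 now {0, 1, 2, 3, 5, 6, 7, 8, 10, 11, 12, 13, 14, 15}
Step 23: find(13) -> no change; set of 13 is {0, 1, 2, 3, 5, 6, 7, 8, 10, 11, 12, 13, 14, 15}
Step 24: union(1, 7) -> already same set; set of 1 now {0, 1, 2, 3, 5, 6, 7, 8, 10, 11, 12, 13, 14, 15}
Step 25: union(0, 8) -> already same set; set of 0 now {0, 1, 2, 3, 5, 6, 7, 8, 10, 11, 12, 13, 14, 15}
Step 26: union(9, 8) -> merged; set of 9 now {0, 1, 2, 3, 5, 6, 7, 8, 9, 10, 11, 12, 13, 14, 15}
Step 27: find(2) -> no change; set of 2 is {0, 1, 2, 3, 5, 6, 7, 8, 9, 10, 11, 12, 13, 14, 15}
Step 28: union(13, 0) -> already same set; set of 13 now {0, 1, 2, 3, 5, 6, 7, 8, 9, 10, 11, 12, 13, 14, 15}
Component of 10: {0, 1, 2, 3, 5, 6, 7, 8, 9, 10, 11, 12, 13, 14, 15}

Answer: 0, 1, 2, 3, 5, 6, 7, 8, 9, 10, 11, 12, 13, 14, 15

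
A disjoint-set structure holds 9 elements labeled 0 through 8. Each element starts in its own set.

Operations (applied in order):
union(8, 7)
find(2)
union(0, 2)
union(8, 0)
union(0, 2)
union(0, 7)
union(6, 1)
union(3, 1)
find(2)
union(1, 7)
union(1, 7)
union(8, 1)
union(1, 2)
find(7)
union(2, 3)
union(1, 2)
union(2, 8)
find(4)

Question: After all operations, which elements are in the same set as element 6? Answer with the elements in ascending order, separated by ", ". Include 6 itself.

Step 1: union(8, 7) -> merged; set of 8 now {7, 8}
Step 2: find(2) -> no change; set of 2 is {2}
Step 3: union(0, 2) -> merged; set of 0 now {0, 2}
Step 4: union(8, 0) -> merged; set of 8 now {0, 2, 7, 8}
Step 5: union(0, 2) -> already same set; set of 0 now {0, 2, 7, 8}
Step 6: union(0, 7) -> already same set; set of 0 now {0, 2, 7, 8}
Step 7: union(6, 1) -> merged; set of 6 now {1, 6}
Step 8: union(3, 1) -> merged; set of 3 now {1, 3, 6}
Step 9: find(2) -> no change; set of 2 is {0, 2, 7, 8}
Step 10: union(1, 7) -> merged; set of 1 now {0, 1, 2, 3, 6, 7, 8}
Step 11: union(1, 7) -> already same set; set of 1 now {0, 1, 2, 3, 6, 7, 8}
Step 12: union(8, 1) -> already same set; set of 8 now {0, 1, 2, 3, 6, 7, 8}
Step 13: union(1, 2) -> already same set; set of 1 now {0, 1, 2, 3, 6, 7, 8}
Step 14: find(7) -> no change; set of 7 is {0, 1, 2, 3, 6, 7, 8}
Step 15: union(2, 3) -> already same set; set of 2 now {0, 1, 2, 3, 6, 7, 8}
Step 16: union(1, 2) -> already same set; set of 1 now {0, 1, 2, 3, 6, 7, 8}
Step 17: union(2, 8) -> already same set; set of 2 now {0, 1, 2, 3, 6, 7, 8}
Step 18: find(4) -> no change; set of 4 is {4}
Component of 6: {0, 1, 2, 3, 6, 7, 8}

Answer: 0, 1, 2, 3, 6, 7, 8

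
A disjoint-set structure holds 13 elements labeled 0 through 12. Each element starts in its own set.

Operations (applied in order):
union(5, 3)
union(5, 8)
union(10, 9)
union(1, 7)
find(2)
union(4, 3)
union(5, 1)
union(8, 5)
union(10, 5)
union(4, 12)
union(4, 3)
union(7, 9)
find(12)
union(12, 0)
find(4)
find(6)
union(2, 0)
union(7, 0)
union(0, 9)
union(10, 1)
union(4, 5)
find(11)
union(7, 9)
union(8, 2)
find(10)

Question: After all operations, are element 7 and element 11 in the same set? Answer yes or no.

Answer: no

Derivation:
Step 1: union(5, 3) -> merged; set of 5 now {3, 5}
Step 2: union(5, 8) -> merged; set of 5 now {3, 5, 8}
Step 3: union(10, 9) -> merged; set of 10 now {9, 10}
Step 4: union(1, 7) -> merged; set of 1 now {1, 7}
Step 5: find(2) -> no change; set of 2 is {2}
Step 6: union(4, 3) -> merged; set of 4 now {3, 4, 5, 8}
Step 7: union(5, 1) -> merged; set of 5 now {1, 3, 4, 5, 7, 8}
Step 8: union(8, 5) -> already same set; set of 8 now {1, 3, 4, 5, 7, 8}
Step 9: union(10, 5) -> merged; set of 10 now {1, 3, 4, 5, 7, 8, 9, 10}
Step 10: union(4, 12) -> merged; set of 4 now {1, 3, 4, 5, 7, 8, 9, 10, 12}
Step 11: union(4, 3) -> already same set; set of 4 now {1, 3, 4, 5, 7, 8, 9, 10, 12}
Step 12: union(7, 9) -> already same set; set of 7 now {1, 3, 4, 5, 7, 8, 9, 10, 12}
Step 13: find(12) -> no change; set of 12 is {1, 3, 4, 5, 7, 8, 9, 10, 12}
Step 14: union(12, 0) -> merged; set of 12 now {0, 1, 3, 4, 5, 7, 8, 9, 10, 12}
Step 15: find(4) -> no change; set of 4 is {0, 1, 3, 4, 5, 7, 8, 9, 10, 12}
Step 16: find(6) -> no change; set of 6 is {6}
Step 17: union(2, 0) -> merged; set of 2 now {0, 1, 2, 3, 4, 5, 7, 8, 9, 10, 12}
Step 18: union(7, 0) -> already same set; set of 7 now {0, 1, 2, 3, 4, 5, 7, 8, 9, 10, 12}
Step 19: union(0, 9) -> already same set; set of 0 now {0, 1, 2, 3, 4, 5, 7, 8, 9, 10, 12}
Step 20: union(10, 1) -> already same set; set of 10 now {0, 1, 2, 3, 4, 5, 7, 8, 9, 10, 12}
Step 21: union(4, 5) -> already same set; set of 4 now {0, 1, 2, 3, 4, 5, 7, 8, 9, 10, 12}
Step 22: find(11) -> no change; set of 11 is {11}
Step 23: union(7, 9) -> already same set; set of 7 now {0, 1, 2, 3, 4, 5, 7, 8, 9, 10, 12}
Step 24: union(8, 2) -> already same set; set of 8 now {0, 1, 2, 3, 4, 5, 7, 8, 9, 10, 12}
Step 25: find(10) -> no change; set of 10 is {0, 1, 2, 3, 4, 5, 7, 8, 9, 10, 12}
Set of 7: {0, 1, 2, 3, 4, 5, 7, 8, 9, 10, 12}; 11 is not a member.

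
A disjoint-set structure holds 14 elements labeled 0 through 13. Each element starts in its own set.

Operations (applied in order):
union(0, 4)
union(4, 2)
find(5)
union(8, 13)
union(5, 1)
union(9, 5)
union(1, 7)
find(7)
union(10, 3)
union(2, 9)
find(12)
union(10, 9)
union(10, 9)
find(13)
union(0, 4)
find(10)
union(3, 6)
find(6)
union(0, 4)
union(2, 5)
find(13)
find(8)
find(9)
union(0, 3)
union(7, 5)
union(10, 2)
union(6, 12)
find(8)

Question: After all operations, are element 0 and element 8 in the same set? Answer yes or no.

Answer: no

Derivation:
Step 1: union(0, 4) -> merged; set of 0 now {0, 4}
Step 2: union(4, 2) -> merged; set of 4 now {0, 2, 4}
Step 3: find(5) -> no change; set of 5 is {5}
Step 4: union(8, 13) -> merged; set of 8 now {8, 13}
Step 5: union(5, 1) -> merged; set of 5 now {1, 5}
Step 6: union(9, 5) -> merged; set of 9 now {1, 5, 9}
Step 7: union(1, 7) -> merged; set of 1 now {1, 5, 7, 9}
Step 8: find(7) -> no change; set of 7 is {1, 5, 7, 9}
Step 9: union(10, 3) -> merged; set of 10 now {3, 10}
Step 10: union(2, 9) -> merged; set of 2 now {0, 1, 2, 4, 5, 7, 9}
Step 11: find(12) -> no change; set of 12 is {12}
Step 12: union(10, 9) -> merged; set of 10 now {0, 1, 2, 3, 4, 5, 7, 9, 10}
Step 13: union(10, 9) -> already same set; set of 10 now {0, 1, 2, 3, 4, 5, 7, 9, 10}
Step 14: find(13) -> no change; set of 13 is {8, 13}
Step 15: union(0, 4) -> already same set; set of 0 now {0, 1, 2, 3, 4, 5, 7, 9, 10}
Step 16: find(10) -> no change; set of 10 is {0, 1, 2, 3, 4, 5, 7, 9, 10}
Step 17: union(3, 6) -> merged; set of 3 now {0, 1, 2, 3, 4, 5, 6, 7, 9, 10}
Step 18: find(6) -> no change; set of 6 is {0, 1, 2, 3, 4, 5, 6, 7, 9, 10}
Step 19: union(0, 4) -> already same set; set of 0 now {0, 1, 2, 3, 4, 5, 6, 7, 9, 10}
Step 20: union(2, 5) -> already same set; set of 2 now {0, 1, 2, 3, 4, 5, 6, 7, 9, 10}
Step 21: find(13) -> no change; set of 13 is {8, 13}
Step 22: find(8) -> no change; set of 8 is {8, 13}
Step 23: find(9) -> no change; set of 9 is {0, 1, 2, 3, 4, 5, 6, 7, 9, 10}
Step 24: union(0, 3) -> already same set; set of 0 now {0, 1, 2, 3, 4, 5, 6, 7, 9, 10}
Step 25: union(7, 5) -> already same set; set of 7 now {0, 1, 2, 3, 4, 5, 6, 7, 9, 10}
Step 26: union(10, 2) -> already same set; set of 10 now {0, 1, 2, 3, 4, 5, 6, 7, 9, 10}
Step 27: union(6, 12) -> merged; set of 6 now {0, 1, 2, 3, 4, 5, 6, 7, 9, 10, 12}
Step 28: find(8) -> no change; set of 8 is {8, 13}
Set of 0: {0, 1, 2, 3, 4, 5, 6, 7, 9, 10, 12}; 8 is not a member.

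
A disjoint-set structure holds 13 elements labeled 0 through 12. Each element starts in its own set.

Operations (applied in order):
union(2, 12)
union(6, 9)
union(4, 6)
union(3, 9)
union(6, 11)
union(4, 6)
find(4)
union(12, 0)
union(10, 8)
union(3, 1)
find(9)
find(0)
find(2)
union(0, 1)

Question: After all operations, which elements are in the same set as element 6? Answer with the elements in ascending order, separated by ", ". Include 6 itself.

Step 1: union(2, 12) -> merged; set of 2 now {2, 12}
Step 2: union(6, 9) -> merged; set of 6 now {6, 9}
Step 3: union(4, 6) -> merged; set of 4 now {4, 6, 9}
Step 4: union(3, 9) -> merged; set of 3 now {3, 4, 6, 9}
Step 5: union(6, 11) -> merged; set of 6 now {3, 4, 6, 9, 11}
Step 6: union(4, 6) -> already same set; set of 4 now {3, 4, 6, 9, 11}
Step 7: find(4) -> no change; set of 4 is {3, 4, 6, 9, 11}
Step 8: union(12, 0) -> merged; set of 12 now {0, 2, 12}
Step 9: union(10, 8) -> merged; set of 10 now {8, 10}
Step 10: union(3, 1) -> merged; set of 3 now {1, 3, 4, 6, 9, 11}
Step 11: find(9) -> no change; set of 9 is {1, 3, 4, 6, 9, 11}
Step 12: find(0) -> no change; set of 0 is {0, 2, 12}
Step 13: find(2) -> no change; set of 2 is {0, 2, 12}
Step 14: union(0, 1) -> merged; set of 0 now {0, 1, 2, 3, 4, 6, 9, 11, 12}
Component of 6: {0, 1, 2, 3, 4, 6, 9, 11, 12}

Answer: 0, 1, 2, 3, 4, 6, 9, 11, 12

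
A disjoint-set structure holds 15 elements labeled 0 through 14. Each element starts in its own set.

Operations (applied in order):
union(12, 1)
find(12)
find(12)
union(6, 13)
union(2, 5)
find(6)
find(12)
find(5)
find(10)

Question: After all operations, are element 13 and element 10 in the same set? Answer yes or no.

Step 1: union(12, 1) -> merged; set of 12 now {1, 12}
Step 2: find(12) -> no change; set of 12 is {1, 12}
Step 3: find(12) -> no change; set of 12 is {1, 12}
Step 4: union(6, 13) -> merged; set of 6 now {6, 13}
Step 5: union(2, 5) -> merged; set of 2 now {2, 5}
Step 6: find(6) -> no change; set of 6 is {6, 13}
Step 7: find(12) -> no change; set of 12 is {1, 12}
Step 8: find(5) -> no change; set of 5 is {2, 5}
Step 9: find(10) -> no change; set of 10 is {10}
Set of 13: {6, 13}; 10 is not a member.

Answer: no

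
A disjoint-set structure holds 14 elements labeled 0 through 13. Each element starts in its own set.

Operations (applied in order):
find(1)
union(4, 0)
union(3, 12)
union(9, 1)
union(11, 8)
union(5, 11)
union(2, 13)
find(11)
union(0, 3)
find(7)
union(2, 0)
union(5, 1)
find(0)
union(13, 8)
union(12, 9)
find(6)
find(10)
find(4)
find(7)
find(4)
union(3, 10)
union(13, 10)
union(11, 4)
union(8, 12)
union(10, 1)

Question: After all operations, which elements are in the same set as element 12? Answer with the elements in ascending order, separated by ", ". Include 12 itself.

Step 1: find(1) -> no change; set of 1 is {1}
Step 2: union(4, 0) -> merged; set of 4 now {0, 4}
Step 3: union(3, 12) -> merged; set of 3 now {3, 12}
Step 4: union(9, 1) -> merged; set of 9 now {1, 9}
Step 5: union(11, 8) -> merged; set of 11 now {8, 11}
Step 6: union(5, 11) -> merged; set of 5 now {5, 8, 11}
Step 7: union(2, 13) -> merged; set of 2 now {2, 13}
Step 8: find(11) -> no change; set of 11 is {5, 8, 11}
Step 9: union(0, 3) -> merged; set of 0 now {0, 3, 4, 12}
Step 10: find(7) -> no change; set of 7 is {7}
Step 11: union(2, 0) -> merged; set of 2 now {0, 2, 3, 4, 12, 13}
Step 12: union(5, 1) -> merged; set of 5 now {1, 5, 8, 9, 11}
Step 13: find(0) -> no change; set of 0 is {0, 2, 3, 4, 12, 13}
Step 14: union(13, 8) -> merged; set of 13 now {0, 1, 2, 3, 4, 5, 8, 9, 11, 12, 13}
Step 15: union(12, 9) -> already same set; set of 12 now {0, 1, 2, 3, 4, 5, 8, 9, 11, 12, 13}
Step 16: find(6) -> no change; set of 6 is {6}
Step 17: find(10) -> no change; set of 10 is {10}
Step 18: find(4) -> no change; set of 4 is {0, 1, 2, 3, 4, 5, 8, 9, 11, 12, 13}
Step 19: find(7) -> no change; set of 7 is {7}
Step 20: find(4) -> no change; set of 4 is {0, 1, 2, 3, 4, 5, 8, 9, 11, 12, 13}
Step 21: union(3, 10) -> merged; set of 3 now {0, 1, 2, 3, 4, 5, 8, 9, 10, 11, 12, 13}
Step 22: union(13, 10) -> already same set; set of 13 now {0, 1, 2, 3, 4, 5, 8, 9, 10, 11, 12, 13}
Step 23: union(11, 4) -> already same set; set of 11 now {0, 1, 2, 3, 4, 5, 8, 9, 10, 11, 12, 13}
Step 24: union(8, 12) -> already same set; set of 8 now {0, 1, 2, 3, 4, 5, 8, 9, 10, 11, 12, 13}
Step 25: union(10, 1) -> already same set; set of 10 now {0, 1, 2, 3, 4, 5, 8, 9, 10, 11, 12, 13}
Component of 12: {0, 1, 2, 3, 4, 5, 8, 9, 10, 11, 12, 13}

Answer: 0, 1, 2, 3, 4, 5, 8, 9, 10, 11, 12, 13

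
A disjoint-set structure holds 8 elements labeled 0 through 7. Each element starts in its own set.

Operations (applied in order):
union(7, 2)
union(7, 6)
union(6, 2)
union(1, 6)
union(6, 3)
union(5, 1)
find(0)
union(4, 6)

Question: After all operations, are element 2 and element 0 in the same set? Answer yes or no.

Step 1: union(7, 2) -> merged; set of 7 now {2, 7}
Step 2: union(7, 6) -> merged; set of 7 now {2, 6, 7}
Step 3: union(6, 2) -> already same set; set of 6 now {2, 6, 7}
Step 4: union(1, 6) -> merged; set of 1 now {1, 2, 6, 7}
Step 5: union(6, 3) -> merged; set of 6 now {1, 2, 3, 6, 7}
Step 6: union(5, 1) -> merged; set of 5 now {1, 2, 3, 5, 6, 7}
Step 7: find(0) -> no change; set of 0 is {0}
Step 8: union(4, 6) -> merged; set of 4 now {1, 2, 3, 4, 5, 6, 7}
Set of 2: {1, 2, 3, 4, 5, 6, 7}; 0 is not a member.

Answer: no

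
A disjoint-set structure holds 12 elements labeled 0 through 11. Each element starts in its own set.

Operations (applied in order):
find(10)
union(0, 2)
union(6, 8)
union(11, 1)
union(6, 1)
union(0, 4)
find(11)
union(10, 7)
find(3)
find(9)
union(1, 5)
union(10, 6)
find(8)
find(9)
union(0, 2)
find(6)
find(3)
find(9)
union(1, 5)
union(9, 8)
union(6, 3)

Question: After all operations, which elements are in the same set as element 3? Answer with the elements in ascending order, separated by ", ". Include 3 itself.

Answer: 1, 3, 5, 6, 7, 8, 9, 10, 11

Derivation:
Step 1: find(10) -> no change; set of 10 is {10}
Step 2: union(0, 2) -> merged; set of 0 now {0, 2}
Step 3: union(6, 8) -> merged; set of 6 now {6, 8}
Step 4: union(11, 1) -> merged; set of 11 now {1, 11}
Step 5: union(6, 1) -> merged; set of 6 now {1, 6, 8, 11}
Step 6: union(0, 4) -> merged; set of 0 now {0, 2, 4}
Step 7: find(11) -> no change; set of 11 is {1, 6, 8, 11}
Step 8: union(10, 7) -> merged; set of 10 now {7, 10}
Step 9: find(3) -> no change; set of 3 is {3}
Step 10: find(9) -> no change; set of 9 is {9}
Step 11: union(1, 5) -> merged; set of 1 now {1, 5, 6, 8, 11}
Step 12: union(10, 6) -> merged; set of 10 now {1, 5, 6, 7, 8, 10, 11}
Step 13: find(8) -> no change; set of 8 is {1, 5, 6, 7, 8, 10, 11}
Step 14: find(9) -> no change; set of 9 is {9}
Step 15: union(0, 2) -> already same set; set of 0 now {0, 2, 4}
Step 16: find(6) -> no change; set of 6 is {1, 5, 6, 7, 8, 10, 11}
Step 17: find(3) -> no change; set of 3 is {3}
Step 18: find(9) -> no change; set of 9 is {9}
Step 19: union(1, 5) -> already same set; set of 1 now {1, 5, 6, 7, 8, 10, 11}
Step 20: union(9, 8) -> merged; set of 9 now {1, 5, 6, 7, 8, 9, 10, 11}
Step 21: union(6, 3) -> merged; set of 6 now {1, 3, 5, 6, 7, 8, 9, 10, 11}
Component of 3: {1, 3, 5, 6, 7, 8, 9, 10, 11}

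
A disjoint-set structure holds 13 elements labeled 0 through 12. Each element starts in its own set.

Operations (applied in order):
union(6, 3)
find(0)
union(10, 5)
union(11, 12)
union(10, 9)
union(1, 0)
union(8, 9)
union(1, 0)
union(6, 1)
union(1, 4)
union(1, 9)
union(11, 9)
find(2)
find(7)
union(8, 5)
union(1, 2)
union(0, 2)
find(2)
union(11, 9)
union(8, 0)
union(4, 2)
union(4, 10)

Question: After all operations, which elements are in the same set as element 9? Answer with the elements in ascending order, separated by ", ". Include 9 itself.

Answer: 0, 1, 2, 3, 4, 5, 6, 8, 9, 10, 11, 12

Derivation:
Step 1: union(6, 3) -> merged; set of 6 now {3, 6}
Step 2: find(0) -> no change; set of 0 is {0}
Step 3: union(10, 5) -> merged; set of 10 now {5, 10}
Step 4: union(11, 12) -> merged; set of 11 now {11, 12}
Step 5: union(10, 9) -> merged; set of 10 now {5, 9, 10}
Step 6: union(1, 0) -> merged; set of 1 now {0, 1}
Step 7: union(8, 9) -> merged; set of 8 now {5, 8, 9, 10}
Step 8: union(1, 0) -> already same set; set of 1 now {0, 1}
Step 9: union(6, 1) -> merged; set of 6 now {0, 1, 3, 6}
Step 10: union(1, 4) -> merged; set of 1 now {0, 1, 3, 4, 6}
Step 11: union(1, 9) -> merged; set of 1 now {0, 1, 3, 4, 5, 6, 8, 9, 10}
Step 12: union(11, 9) -> merged; set of 11 now {0, 1, 3, 4, 5, 6, 8, 9, 10, 11, 12}
Step 13: find(2) -> no change; set of 2 is {2}
Step 14: find(7) -> no change; set of 7 is {7}
Step 15: union(8, 5) -> already same set; set of 8 now {0, 1, 3, 4, 5, 6, 8, 9, 10, 11, 12}
Step 16: union(1, 2) -> merged; set of 1 now {0, 1, 2, 3, 4, 5, 6, 8, 9, 10, 11, 12}
Step 17: union(0, 2) -> already same set; set of 0 now {0, 1, 2, 3, 4, 5, 6, 8, 9, 10, 11, 12}
Step 18: find(2) -> no change; set of 2 is {0, 1, 2, 3, 4, 5, 6, 8, 9, 10, 11, 12}
Step 19: union(11, 9) -> already same set; set of 11 now {0, 1, 2, 3, 4, 5, 6, 8, 9, 10, 11, 12}
Step 20: union(8, 0) -> already same set; set of 8 now {0, 1, 2, 3, 4, 5, 6, 8, 9, 10, 11, 12}
Step 21: union(4, 2) -> already same set; set of 4 now {0, 1, 2, 3, 4, 5, 6, 8, 9, 10, 11, 12}
Step 22: union(4, 10) -> already same set; set of 4 now {0, 1, 2, 3, 4, 5, 6, 8, 9, 10, 11, 12}
Component of 9: {0, 1, 2, 3, 4, 5, 6, 8, 9, 10, 11, 12}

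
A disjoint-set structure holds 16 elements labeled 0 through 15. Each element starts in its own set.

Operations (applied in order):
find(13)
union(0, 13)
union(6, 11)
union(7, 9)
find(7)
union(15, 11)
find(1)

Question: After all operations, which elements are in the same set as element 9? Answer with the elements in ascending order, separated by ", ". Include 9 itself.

Answer: 7, 9

Derivation:
Step 1: find(13) -> no change; set of 13 is {13}
Step 2: union(0, 13) -> merged; set of 0 now {0, 13}
Step 3: union(6, 11) -> merged; set of 6 now {6, 11}
Step 4: union(7, 9) -> merged; set of 7 now {7, 9}
Step 5: find(7) -> no change; set of 7 is {7, 9}
Step 6: union(15, 11) -> merged; set of 15 now {6, 11, 15}
Step 7: find(1) -> no change; set of 1 is {1}
Component of 9: {7, 9}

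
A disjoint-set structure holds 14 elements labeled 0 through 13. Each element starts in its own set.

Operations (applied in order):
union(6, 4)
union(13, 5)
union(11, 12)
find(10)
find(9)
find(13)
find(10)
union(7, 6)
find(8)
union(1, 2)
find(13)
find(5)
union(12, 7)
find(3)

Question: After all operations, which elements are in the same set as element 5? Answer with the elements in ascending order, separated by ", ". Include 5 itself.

Step 1: union(6, 4) -> merged; set of 6 now {4, 6}
Step 2: union(13, 5) -> merged; set of 13 now {5, 13}
Step 3: union(11, 12) -> merged; set of 11 now {11, 12}
Step 4: find(10) -> no change; set of 10 is {10}
Step 5: find(9) -> no change; set of 9 is {9}
Step 6: find(13) -> no change; set of 13 is {5, 13}
Step 7: find(10) -> no change; set of 10 is {10}
Step 8: union(7, 6) -> merged; set of 7 now {4, 6, 7}
Step 9: find(8) -> no change; set of 8 is {8}
Step 10: union(1, 2) -> merged; set of 1 now {1, 2}
Step 11: find(13) -> no change; set of 13 is {5, 13}
Step 12: find(5) -> no change; set of 5 is {5, 13}
Step 13: union(12, 7) -> merged; set of 12 now {4, 6, 7, 11, 12}
Step 14: find(3) -> no change; set of 3 is {3}
Component of 5: {5, 13}

Answer: 5, 13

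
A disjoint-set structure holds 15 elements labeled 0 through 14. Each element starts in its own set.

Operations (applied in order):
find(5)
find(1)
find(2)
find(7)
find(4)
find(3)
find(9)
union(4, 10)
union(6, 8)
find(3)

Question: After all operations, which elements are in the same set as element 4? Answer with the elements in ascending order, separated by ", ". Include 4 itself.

Answer: 4, 10

Derivation:
Step 1: find(5) -> no change; set of 5 is {5}
Step 2: find(1) -> no change; set of 1 is {1}
Step 3: find(2) -> no change; set of 2 is {2}
Step 4: find(7) -> no change; set of 7 is {7}
Step 5: find(4) -> no change; set of 4 is {4}
Step 6: find(3) -> no change; set of 3 is {3}
Step 7: find(9) -> no change; set of 9 is {9}
Step 8: union(4, 10) -> merged; set of 4 now {4, 10}
Step 9: union(6, 8) -> merged; set of 6 now {6, 8}
Step 10: find(3) -> no change; set of 3 is {3}
Component of 4: {4, 10}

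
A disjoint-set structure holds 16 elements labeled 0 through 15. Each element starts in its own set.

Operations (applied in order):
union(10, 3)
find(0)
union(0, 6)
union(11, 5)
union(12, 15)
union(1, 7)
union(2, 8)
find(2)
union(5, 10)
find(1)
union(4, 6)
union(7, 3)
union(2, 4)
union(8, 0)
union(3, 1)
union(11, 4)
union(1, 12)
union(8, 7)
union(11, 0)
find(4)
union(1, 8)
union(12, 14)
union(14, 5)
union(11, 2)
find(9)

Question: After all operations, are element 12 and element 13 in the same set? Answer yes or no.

Answer: no

Derivation:
Step 1: union(10, 3) -> merged; set of 10 now {3, 10}
Step 2: find(0) -> no change; set of 0 is {0}
Step 3: union(0, 6) -> merged; set of 0 now {0, 6}
Step 4: union(11, 5) -> merged; set of 11 now {5, 11}
Step 5: union(12, 15) -> merged; set of 12 now {12, 15}
Step 6: union(1, 7) -> merged; set of 1 now {1, 7}
Step 7: union(2, 8) -> merged; set of 2 now {2, 8}
Step 8: find(2) -> no change; set of 2 is {2, 8}
Step 9: union(5, 10) -> merged; set of 5 now {3, 5, 10, 11}
Step 10: find(1) -> no change; set of 1 is {1, 7}
Step 11: union(4, 6) -> merged; set of 4 now {0, 4, 6}
Step 12: union(7, 3) -> merged; set of 7 now {1, 3, 5, 7, 10, 11}
Step 13: union(2, 4) -> merged; set of 2 now {0, 2, 4, 6, 8}
Step 14: union(8, 0) -> already same set; set of 8 now {0, 2, 4, 6, 8}
Step 15: union(3, 1) -> already same set; set of 3 now {1, 3, 5, 7, 10, 11}
Step 16: union(11, 4) -> merged; set of 11 now {0, 1, 2, 3, 4, 5, 6, 7, 8, 10, 11}
Step 17: union(1, 12) -> merged; set of 1 now {0, 1, 2, 3, 4, 5, 6, 7, 8, 10, 11, 12, 15}
Step 18: union(8, 7) -> already same set; set of 8 now {0, 1, 2, 3, 4, 5, 6, 7, 8, 10, 11, 12, 15}
Step 19: union(11, 0) -> already same set; set of 11 now {0, 1, 2, 3, 4, 5, 6, 7, 8, 10, 11, 12, 15}
Step 20: find(4) -> no change; set of 4 is {0, 1, 2, 3, 4, 5, 6, 7, 8, 10, 11, 12, 15}
Step 21: union(1, 8) -> already same set; set of 1 now {0, 1, 2, 3, 4, 5, 6, 7, 8, 10, 11, 12, 15}
Step 22: union(12, 14) -> merged; set of 12 now {0, 1, 2, 3, 4, 5, 6, 7, 8, 10, 11, 12, 14, 15}
Step 23: union(14, 5) -> already same set; set of 14 now {0, 1, 2, 3, 4, 5, 6, 7, 8, 10, 11, 12, 14, 15}
Step 24: union(11, 2) -> already same set; set of 11 now {0, 1, 2, 3, 4, 5, 6, 7, 8, 10, 11, 12, 14, 15}
Step 25: find(9) -> no change; set of 9 is {9}
Set of 12: {0, 1, 2, 3, 4, 5, 6, 7, 8, 10, 11, 12, 14, 15}; 13 is not a member.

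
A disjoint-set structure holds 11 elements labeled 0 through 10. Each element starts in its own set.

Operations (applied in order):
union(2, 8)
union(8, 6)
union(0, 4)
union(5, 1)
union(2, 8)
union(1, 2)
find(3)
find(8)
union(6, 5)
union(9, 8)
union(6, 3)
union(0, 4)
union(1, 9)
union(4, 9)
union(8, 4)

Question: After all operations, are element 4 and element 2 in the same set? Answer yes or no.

Answer: yes

Derivation:
Step 1: union(2, 8) -> merged; set of 2 now {2, 8}
Step 2: union(8, 6) -> merged; set of 8 now {2, 6, 8}
Step 3: union(0, 4) -> merged; set of 0 now {0, 4}
Step 4: union(5, 1) -> merged; set of 5 now {1, 5}
Step 5: union(2, 8) -> already same set; set of 2 now {2, 6, 8}
Step 6: union(1, 2) -> merged; set of 1 now {1, 2, 5, 6, 8}
Step 7: find(3) -> no change; set of 3 is {3}
Step 8: find(8) -> no change; set of 8 is {1, 2, 5, 6, 8}
Step 9: union(6, 5) -> already same set; set of 6 now {1, 2, 5, 6, 8}
Step 10: union(9, 8) -> merged; set of 9 now {1, 2, 5, 6, 8, 9}
Step 11: union(6, 3) -> merged; set of 6 now {1, 2, 3, 5, 6, 8, 9}
Step 12: union(0, 4) -> already same set; set of 0 now {0, 4}
Step 13: union(1, 9) -> already same set; set of 1 now {1, 2, 3, 5, 6, 8, 9}
Step 14: union(4, 9) -> merged; set of 4 now {0, 1, 2, 3, 4, 5, 6, 8, 9}
Step 15: union(8, 4) -> already same set; set of 8 now {0, 1, 2, 3, 4, 5, 6, 8, 9}
Set of 4: {0, 1, 2, 3, 4, 5, 6, 8, 9}; 2 is a member.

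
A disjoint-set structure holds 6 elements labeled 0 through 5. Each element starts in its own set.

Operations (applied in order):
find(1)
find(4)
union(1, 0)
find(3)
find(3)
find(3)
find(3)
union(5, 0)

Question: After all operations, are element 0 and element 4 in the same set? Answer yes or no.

Step 1: find(1) -> no change; set of 1 is {1}
Step 2: find(4) -> no change; set of 4 is {4}
Step 3: union(1, 0) -> merged; set of 1 now {0, 1}
Step 4: find(3) -> no change; set of 3 is {3}
Step 5: find(3) -> no change; set of 3 is {3}
Step 6: find(3) -> no change; set of 3 is {3}
Step 7: find(3) -> no change; set of 3 is {3}
Step 8: union(5, 0) -> merged; set of 5 now {0, 1, 5}
Set of 0: {0, 1, 5}; 4 is not a member.

Answer: no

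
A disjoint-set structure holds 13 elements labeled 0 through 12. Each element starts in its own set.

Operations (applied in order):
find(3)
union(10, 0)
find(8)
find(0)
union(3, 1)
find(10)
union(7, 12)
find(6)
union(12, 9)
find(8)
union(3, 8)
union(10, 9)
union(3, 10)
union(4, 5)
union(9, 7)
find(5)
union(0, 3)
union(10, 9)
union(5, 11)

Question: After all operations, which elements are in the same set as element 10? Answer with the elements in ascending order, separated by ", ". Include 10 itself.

Step 1: find(3) -> no change; set of 3 is {3}
Step 2: union(10, 0) -> merged; set of 10 now {0, 10}
Step 3: find(8) -> no change; set of 8 is {8}
Step 4: find(0) -> no change; set of 0 is {0, 10}
Step 5: union(3, 1) -> merged; set of 3 now {1, 3}
Step 6: find(10) -> no change; set of 10 is {0, 10}
Step 7: union(7, 12) -> merged; set of 7 now {7, 12}
Step 8: find(6) -> no change; set of 6 is {6}
Step 9: union(12, 9) -> merged; set of 12 now {7, 9, 12}
Step 10: find(8) -> no change; set of 8 is {8}
Step 11: union(3, 8) -> merged; set of 3 now {1, 3, 8}
Step 12: union(10, 9) -> merged; set of 10 now {0, 7, 9, 10, 12}
Step 13: union(3, 10) -> merged; set of 3 now {0, 1, 3, 7, 8, 9, 10, 12}
Step 14: union(4, 5) -> merged; set of 4 now {4, 5}
Step 15: union(9, 7) -> already same set; set of 9 now {0, 1, 3, 7, 8, 9, 10, 12}
Step 16: find(5) -> no change; set of 5 is {4, 5}
Step 17: union(0, 3) -> already same set; set of 0 now {0, 1, 3, 7, 8, 9, 10, 12}
Step 18: union(10, 9) -> already same set; set of 10 now {0, 1, 3, 7, 8, 9, 10, 12}
Step 19: union(5, 11) -> merged; set of 5 now {4, 5, 11}
Component of 10: {0, 1, 3, 7, 8, 9, 10, 12}

Answer: 0, 1, 3, 7, 8, 9, 10, 12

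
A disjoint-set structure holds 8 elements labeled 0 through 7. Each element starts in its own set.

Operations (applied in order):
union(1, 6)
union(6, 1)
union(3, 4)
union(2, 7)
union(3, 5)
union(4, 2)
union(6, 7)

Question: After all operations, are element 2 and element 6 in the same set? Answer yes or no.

Step 1: union(1, 6) -> merged; set of 1 now {1, 6}
Step 2: union(6, 1) -> already same set; set of 6 now {1, 6}
Step 3: union(3, 4) -> merged; set of 3 now {3, 4}
Step 4: union(2, 7) -> merged; set of 2 now {2, 7}
Step 5: union(3, 5) -> merged; set of 3 now {3, 4, 5}
Step 6: union(4, 2) -> merged; set of 4 now {2, 3, 4, 5, 7}
Step 7: union(6, 7) -> merged; set of 6 now {1, 2, 3, 4, 5, 6, 7}
Set of 2: {1, 2, 3, 4, 5, 6, 7}; 6 is a member.

Answer: yes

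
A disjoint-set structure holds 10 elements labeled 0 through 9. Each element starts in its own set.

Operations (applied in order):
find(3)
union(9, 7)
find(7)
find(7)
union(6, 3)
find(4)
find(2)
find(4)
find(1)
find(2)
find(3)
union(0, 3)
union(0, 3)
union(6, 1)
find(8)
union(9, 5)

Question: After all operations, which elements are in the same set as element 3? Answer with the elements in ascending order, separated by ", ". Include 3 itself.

Step 1: find(3) -> no change; set of 3 is {3}
Step 2: union(9, 7) -> merged; set of 9 now {7, 9}
Step 3: find(7) -> no change; set of 7 is {7, 9}
Step 4: find(7) -> no change; set of 7 is {7, 9}
Step 5: union(6, 3) -> merged; set of 6 now {3, 6}
Step 6: find(4) -> no change; set of 4 is {4}
Step 7: find(2) -> no change; set of 2 is {2}
Step 8: find(4) -> no change; set of 4 is {4}
Step 9: find(1) -> no change; set of 1 is {1}
Step 10: find(2) -> no change; set of 2 is {2}
Step 11: find(3) -> no change; set of 3 is {3, 6}
Step 12: union(0, 3) -> merged; set of 0 now {0, 3, 6}
Step 13: union(0, 3) -> already same set; set of 0 now {0, 3, 6}
Step 14: union(6, 1) -> merged; set of 6 now {0, 1, 3, 6}
Step 15: find(8) -> no change; set of 8 is {8}
Step 16: union(9, 5) -> merged; set of 9 now {5, 7, 9}
Component of 3: {0, 1, 3, 6}

Answer: 0, 1, 3, 6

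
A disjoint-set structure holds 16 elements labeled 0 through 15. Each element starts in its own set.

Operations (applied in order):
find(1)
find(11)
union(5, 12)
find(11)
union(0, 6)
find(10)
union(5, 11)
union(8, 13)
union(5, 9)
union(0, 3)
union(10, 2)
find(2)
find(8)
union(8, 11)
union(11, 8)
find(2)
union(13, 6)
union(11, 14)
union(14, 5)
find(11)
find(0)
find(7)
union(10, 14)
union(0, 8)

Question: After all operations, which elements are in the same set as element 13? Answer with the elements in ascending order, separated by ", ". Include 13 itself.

Answer: 0, 2, 3, 5, 6, 8, 9, 10, 11, 12, 13, 14

Derivation:
Step 1: find(1) -> no change; set of 1 is {1}
Step 2: find(11) -> no change; set of 11 is {11}
Step 3: union(5, 12) -> merged; set of 5 now {5, 12}
Step 4: find(11) -> no change; set of 11 is {11}
Step 5: union(0, 6) -> merged; set of 0 now {0, 6}
Step 6: find(10) -> no change; set of 10 is {10}
Step 7: union(5, 11) -> merged; set of 5 now {5, 11, 12}
Step 8: union(8, 13) -> merged; set of 8 now {8, 13}
Step 9: union(5, 9) -> merged; set of 5 now {5, 9, 11, 12}
Step 10: union(0, 3) -> merged; set of 0 now {0, 3, 6}
Step 11: union(10, 2) -> merged; set of 10 now {2, 10}
Step 12: find(2) -> no change; set of 2 is {2, 10}
Step 13: find(8) -> no change; set of 8 is {8, 13}
Step 14: union(8, 11) -> merged; set of 8 now {5, 8, 9, 11, 12, 13}
Step 15: union(11, 8) -> already same set; set of 11 now {5, 8, 9, 11, 12, 13}
Step 16: find(2) -> no change; set of 2 is {2, 10}
Step 17: union(13, 6) -> merged; set of 13 now {0, 3, 5, 6, 8, 9, 11, 12, 13}
Step 18: union(11, 14) -> merged; set of 11 now {0, 3, 5, 6, 8, 9, 11, 12, 13, 14}
Step 19: union(14, 5) -> already same set; set of 14 now {0, 3, 5, 6, 8, 9, 11, 12, 13, 14}
Step 20: find(11) -> no change; set of 11 is {0, 3, 5, 6, 8, 9, 11, 12, 13, 14}
Step 21: find(0) -> no change; set of 0 is {0, 3, 5, 6, 8, 9, 11, 12, 13, 14}
Step 22: find(7) -> no change; set of 7 is {7}
Step 23: union(10, 14) -> merged; set of 10 now {0, 2, 3, 5, 6, 8, 9, 10, 11, 12, 13, 14}
Step 24: union(0, 8) -> already same set; set of 0 now {0, 2, 3, 5, 6, 8, 9, 10, 11, 12, 13, 14}
Component of 13: {0, 2, 3, 5, 6, 8, 9, 10, 11, 12, 13, 14}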